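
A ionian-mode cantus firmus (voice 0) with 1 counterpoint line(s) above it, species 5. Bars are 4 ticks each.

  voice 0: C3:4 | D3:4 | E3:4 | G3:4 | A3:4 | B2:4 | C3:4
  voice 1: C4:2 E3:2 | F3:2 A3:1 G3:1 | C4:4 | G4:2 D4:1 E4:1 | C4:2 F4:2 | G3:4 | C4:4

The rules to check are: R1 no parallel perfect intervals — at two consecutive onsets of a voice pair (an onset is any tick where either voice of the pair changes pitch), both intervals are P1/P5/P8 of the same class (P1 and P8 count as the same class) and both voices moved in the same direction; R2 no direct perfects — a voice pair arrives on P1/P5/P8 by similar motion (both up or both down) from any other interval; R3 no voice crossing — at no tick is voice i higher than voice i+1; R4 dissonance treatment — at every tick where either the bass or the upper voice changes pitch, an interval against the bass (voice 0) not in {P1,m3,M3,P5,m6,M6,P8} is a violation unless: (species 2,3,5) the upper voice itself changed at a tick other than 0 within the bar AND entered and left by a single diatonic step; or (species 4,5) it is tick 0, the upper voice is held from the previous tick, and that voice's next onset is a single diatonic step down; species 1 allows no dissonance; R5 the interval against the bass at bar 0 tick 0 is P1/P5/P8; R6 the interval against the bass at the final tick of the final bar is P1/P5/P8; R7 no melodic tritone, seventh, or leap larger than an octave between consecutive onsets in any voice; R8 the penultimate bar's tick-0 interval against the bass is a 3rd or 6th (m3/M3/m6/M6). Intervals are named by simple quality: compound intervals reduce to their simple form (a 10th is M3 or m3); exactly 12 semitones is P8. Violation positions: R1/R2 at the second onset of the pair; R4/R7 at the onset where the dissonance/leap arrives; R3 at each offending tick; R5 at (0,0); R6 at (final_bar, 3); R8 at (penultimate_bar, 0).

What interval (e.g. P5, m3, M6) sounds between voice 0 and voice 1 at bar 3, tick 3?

voice 0=G3 voice 1=E4 -> M6

M6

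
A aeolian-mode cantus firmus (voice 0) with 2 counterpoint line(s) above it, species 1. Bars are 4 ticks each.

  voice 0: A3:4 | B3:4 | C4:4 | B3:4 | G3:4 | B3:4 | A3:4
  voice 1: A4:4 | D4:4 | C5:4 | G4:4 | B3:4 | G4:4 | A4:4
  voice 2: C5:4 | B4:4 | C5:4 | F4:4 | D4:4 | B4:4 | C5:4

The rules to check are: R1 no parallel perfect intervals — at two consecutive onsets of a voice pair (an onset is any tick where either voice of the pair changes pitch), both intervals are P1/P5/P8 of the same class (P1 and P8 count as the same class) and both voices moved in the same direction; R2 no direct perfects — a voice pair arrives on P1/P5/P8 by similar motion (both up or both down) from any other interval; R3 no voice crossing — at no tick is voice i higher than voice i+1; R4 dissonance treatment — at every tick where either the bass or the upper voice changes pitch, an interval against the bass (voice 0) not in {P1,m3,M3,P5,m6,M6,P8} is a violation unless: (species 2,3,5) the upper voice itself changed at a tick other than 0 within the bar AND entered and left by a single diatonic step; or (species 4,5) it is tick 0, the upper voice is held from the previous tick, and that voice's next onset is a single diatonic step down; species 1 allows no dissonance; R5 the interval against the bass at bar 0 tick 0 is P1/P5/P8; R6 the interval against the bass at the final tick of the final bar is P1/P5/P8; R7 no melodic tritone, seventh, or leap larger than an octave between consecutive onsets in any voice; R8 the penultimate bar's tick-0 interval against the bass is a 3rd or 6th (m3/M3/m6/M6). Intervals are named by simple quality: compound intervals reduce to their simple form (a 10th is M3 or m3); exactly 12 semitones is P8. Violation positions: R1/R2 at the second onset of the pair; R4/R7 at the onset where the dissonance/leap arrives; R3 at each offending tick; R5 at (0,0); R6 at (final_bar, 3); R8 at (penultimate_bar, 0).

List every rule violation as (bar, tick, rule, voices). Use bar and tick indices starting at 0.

(0, 0, R5, (0, 2))
(2, 0, R1, (0, 2))
(2, 0, R2, (0, 1))
(2, 0, R2, (1, 2))
(2, 0, R7, (1,))
(3, 0, R3, (1, 2))
(3, 0, R4, (0, 2))
(3, 1, R3, (1, 2))
(3, 2, R3, (1, 2))
(3, 3, R3, (1, 2))
(4, 0, R2, (0, 2))
(5, 0, R2, (0, 2))
(5, 0, R8, (0, 2))
(6, 3, R6, (0, 2))

bar 0: v0=A3 v1=A4 v2=C5 downbeat m3
bar 1: v0=B3 v1=D4 v2=B4 downbeat P8
bar 2: v0=C4 v1=C5 v2=C5 downbeat P8
bar 3: v0=B3 v1=G4 v2=F4 downbeat TT
bar 4: v0=G3 v1=B3 v2=D4 downbeat P5
bar 5: v0=B3 v1=G4 v2=B4 downbeat P8
bar 6: v0=A3 v1=A4 v2=C5 downbeat m3
  -> R5 @ bar 0 tick 0 v(0, 2): opens on m3
  -> R1 @ bar 2 tick 0 v(0, 2): B3/B4 P8 -> C4/C5 P8 similar
  -> R2 @ bar 2 tick 0 v(0, 1): B3/D4 m3 -> C4/C5 P8 similar
  -> R2 @ bar 2 tick 0 v(1, 2): D4/B4 M6 -> C5/C5 P1 similar
  -> R7 @ bar 2 tick 0 v(1,): D4->C5 leap 10st
  -> R3 @ bar 3 tick 0 v(1, 2): G4 above F4
  -> R4 @ bar 3 tick 0 v(0, 2): B3/F4 TT untreated
  -> R3 @ bar 3 tick 1 v(1, 2): G4 above F4
  -> R3 @ bar 3 tick 2 v(1, 2): G4 above F4
  -> R3 @ bar 3 tick 3 v(1, 2): G4 above F4
  -> R2 @ bar 4 tick 0 v(0, 2): B3/F4 TT -> G3/D4 P5 similar
  -> R2 @ bar 5 tick 0 v(0, 2): G3/D4 P5 -> B3/B4 P8 similar
  -> R8 @ bar 5 tick 0 v(0, 2): penult P8 not 3rd/6th
  -> R6 @ bar 6 tick 3 v(0, 2): closes on m3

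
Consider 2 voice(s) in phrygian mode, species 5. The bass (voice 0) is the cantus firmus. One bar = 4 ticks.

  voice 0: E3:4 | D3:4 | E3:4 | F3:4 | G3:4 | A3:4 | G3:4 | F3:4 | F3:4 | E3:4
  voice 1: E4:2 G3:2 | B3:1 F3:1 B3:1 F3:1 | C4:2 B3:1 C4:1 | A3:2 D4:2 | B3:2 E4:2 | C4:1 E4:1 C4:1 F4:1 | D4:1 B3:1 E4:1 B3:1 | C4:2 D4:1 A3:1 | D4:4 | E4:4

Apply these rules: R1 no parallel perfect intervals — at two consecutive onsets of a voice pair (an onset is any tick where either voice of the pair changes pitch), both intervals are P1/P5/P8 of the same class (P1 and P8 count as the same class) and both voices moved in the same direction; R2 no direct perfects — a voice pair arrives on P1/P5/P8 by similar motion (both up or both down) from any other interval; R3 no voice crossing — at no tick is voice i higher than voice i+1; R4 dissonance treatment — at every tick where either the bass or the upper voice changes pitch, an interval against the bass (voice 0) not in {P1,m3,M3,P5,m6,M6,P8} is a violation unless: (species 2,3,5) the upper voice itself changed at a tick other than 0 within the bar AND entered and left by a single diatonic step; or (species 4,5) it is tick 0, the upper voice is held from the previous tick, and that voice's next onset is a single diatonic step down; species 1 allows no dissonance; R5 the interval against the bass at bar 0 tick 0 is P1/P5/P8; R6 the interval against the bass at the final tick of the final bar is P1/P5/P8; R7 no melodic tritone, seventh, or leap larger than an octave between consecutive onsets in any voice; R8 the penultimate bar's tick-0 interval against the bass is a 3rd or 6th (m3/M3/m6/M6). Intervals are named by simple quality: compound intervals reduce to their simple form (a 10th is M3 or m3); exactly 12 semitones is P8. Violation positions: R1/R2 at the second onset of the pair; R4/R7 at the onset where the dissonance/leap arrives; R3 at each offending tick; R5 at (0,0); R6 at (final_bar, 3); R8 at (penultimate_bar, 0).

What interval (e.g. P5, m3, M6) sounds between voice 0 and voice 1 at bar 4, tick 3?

voice 0=G3 voice 1=E4 -> M6

M6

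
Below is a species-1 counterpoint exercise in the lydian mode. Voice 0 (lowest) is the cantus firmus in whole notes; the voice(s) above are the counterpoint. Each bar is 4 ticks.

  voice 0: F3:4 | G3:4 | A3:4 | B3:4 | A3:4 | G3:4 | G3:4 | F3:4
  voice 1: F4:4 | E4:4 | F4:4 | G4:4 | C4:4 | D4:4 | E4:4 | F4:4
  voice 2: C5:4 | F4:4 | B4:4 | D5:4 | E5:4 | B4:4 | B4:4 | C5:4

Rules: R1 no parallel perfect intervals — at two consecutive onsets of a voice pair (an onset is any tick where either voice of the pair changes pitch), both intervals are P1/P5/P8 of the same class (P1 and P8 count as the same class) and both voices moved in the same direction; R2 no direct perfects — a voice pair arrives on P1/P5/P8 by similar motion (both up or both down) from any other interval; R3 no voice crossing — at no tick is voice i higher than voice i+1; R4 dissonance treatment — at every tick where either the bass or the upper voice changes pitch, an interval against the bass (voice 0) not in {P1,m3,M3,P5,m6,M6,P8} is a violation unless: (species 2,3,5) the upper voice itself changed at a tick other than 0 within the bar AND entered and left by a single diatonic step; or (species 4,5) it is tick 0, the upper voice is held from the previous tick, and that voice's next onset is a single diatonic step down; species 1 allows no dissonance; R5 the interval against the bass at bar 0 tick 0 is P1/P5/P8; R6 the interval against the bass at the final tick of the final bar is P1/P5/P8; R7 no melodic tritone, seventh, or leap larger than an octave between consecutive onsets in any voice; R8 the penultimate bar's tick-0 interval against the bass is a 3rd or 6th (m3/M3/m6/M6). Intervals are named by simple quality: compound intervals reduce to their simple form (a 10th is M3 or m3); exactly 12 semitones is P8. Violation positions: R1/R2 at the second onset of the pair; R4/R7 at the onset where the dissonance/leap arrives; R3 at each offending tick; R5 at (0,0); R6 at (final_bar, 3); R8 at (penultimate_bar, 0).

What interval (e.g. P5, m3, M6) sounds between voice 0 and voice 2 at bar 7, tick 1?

P5

voice 0=F3 voice 2=C5 -> P5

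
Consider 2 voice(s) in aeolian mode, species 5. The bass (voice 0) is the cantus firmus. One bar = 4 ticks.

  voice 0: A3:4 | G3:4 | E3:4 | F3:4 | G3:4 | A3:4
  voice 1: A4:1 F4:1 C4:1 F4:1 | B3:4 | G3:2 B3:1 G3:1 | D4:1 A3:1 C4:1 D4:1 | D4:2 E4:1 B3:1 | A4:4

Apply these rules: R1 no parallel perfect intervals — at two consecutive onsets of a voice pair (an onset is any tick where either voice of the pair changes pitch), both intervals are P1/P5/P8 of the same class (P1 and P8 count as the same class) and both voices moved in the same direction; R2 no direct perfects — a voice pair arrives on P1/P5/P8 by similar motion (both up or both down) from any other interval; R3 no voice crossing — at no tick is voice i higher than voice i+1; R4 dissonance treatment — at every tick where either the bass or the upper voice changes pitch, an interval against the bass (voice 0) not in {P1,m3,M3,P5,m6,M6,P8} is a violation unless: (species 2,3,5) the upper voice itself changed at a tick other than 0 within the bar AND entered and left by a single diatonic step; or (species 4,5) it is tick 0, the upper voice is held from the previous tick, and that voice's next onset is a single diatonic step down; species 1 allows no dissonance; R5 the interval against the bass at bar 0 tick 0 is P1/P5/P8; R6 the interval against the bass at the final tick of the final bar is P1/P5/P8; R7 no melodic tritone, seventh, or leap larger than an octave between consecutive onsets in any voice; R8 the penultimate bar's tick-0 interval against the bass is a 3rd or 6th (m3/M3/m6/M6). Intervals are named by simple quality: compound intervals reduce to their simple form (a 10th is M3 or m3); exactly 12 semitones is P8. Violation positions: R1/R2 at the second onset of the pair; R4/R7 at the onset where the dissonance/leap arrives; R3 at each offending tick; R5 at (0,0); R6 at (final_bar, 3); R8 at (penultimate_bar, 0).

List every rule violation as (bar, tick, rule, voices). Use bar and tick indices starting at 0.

(1, 0, R7, (1,))
(4, 0, R8, (0, 1))
(5, 0, R2, (0, 1))
(5, 0, R7, (1,))

bar 0: v0=A3 v1=A4 downbeat P8
bar 1: v0=G3 v1=B3 downbeat M3
bar 2: v0=E3 v1=G3 downbeat m3
bar 3: v0=F3 v1=D4 downbeat M6
bar 4: v0=G3 v1=D4 downbeat P5
bar 5: v0=A3 v1=A4 downbeat P8
  -> R7 @ bar 1 tick 0 v(1,): F4->B3 leap 6st
  -> R8 @ bar 4 tick 0 v(0, 1): penult P5 not 3rd/6th
  -> R2 @ bar 5 tick 0 v(0, 1): G3/B3 M3 -> A3/A4 P8 similar
  -> R7 @ bar 5 tick 0 v(1,): B3->A4 leap 10st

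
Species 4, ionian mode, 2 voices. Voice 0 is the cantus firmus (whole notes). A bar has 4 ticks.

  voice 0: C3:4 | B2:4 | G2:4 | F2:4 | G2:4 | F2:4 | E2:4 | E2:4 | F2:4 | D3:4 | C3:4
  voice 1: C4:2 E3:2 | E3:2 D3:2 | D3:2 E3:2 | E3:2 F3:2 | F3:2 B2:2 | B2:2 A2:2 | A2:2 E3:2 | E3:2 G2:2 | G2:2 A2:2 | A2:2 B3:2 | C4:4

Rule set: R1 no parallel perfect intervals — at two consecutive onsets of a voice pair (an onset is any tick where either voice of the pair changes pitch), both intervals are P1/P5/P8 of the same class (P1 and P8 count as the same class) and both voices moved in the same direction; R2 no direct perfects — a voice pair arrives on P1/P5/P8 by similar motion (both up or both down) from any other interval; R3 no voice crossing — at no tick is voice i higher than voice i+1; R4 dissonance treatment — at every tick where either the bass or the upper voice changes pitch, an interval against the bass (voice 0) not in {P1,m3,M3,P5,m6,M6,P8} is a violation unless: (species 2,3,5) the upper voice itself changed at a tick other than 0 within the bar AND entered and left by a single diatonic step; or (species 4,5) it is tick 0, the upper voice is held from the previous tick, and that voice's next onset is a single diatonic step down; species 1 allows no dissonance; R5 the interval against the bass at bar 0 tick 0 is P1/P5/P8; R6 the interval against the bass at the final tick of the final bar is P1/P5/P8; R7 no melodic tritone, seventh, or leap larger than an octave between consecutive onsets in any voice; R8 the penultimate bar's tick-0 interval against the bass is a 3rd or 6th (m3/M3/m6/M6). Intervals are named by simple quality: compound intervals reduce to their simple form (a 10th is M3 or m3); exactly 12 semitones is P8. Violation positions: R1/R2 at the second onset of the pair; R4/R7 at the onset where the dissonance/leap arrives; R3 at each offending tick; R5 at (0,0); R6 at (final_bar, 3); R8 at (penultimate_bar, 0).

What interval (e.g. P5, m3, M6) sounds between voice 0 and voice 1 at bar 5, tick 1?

voice 0=F2 voice 1=B2 -> TT

TT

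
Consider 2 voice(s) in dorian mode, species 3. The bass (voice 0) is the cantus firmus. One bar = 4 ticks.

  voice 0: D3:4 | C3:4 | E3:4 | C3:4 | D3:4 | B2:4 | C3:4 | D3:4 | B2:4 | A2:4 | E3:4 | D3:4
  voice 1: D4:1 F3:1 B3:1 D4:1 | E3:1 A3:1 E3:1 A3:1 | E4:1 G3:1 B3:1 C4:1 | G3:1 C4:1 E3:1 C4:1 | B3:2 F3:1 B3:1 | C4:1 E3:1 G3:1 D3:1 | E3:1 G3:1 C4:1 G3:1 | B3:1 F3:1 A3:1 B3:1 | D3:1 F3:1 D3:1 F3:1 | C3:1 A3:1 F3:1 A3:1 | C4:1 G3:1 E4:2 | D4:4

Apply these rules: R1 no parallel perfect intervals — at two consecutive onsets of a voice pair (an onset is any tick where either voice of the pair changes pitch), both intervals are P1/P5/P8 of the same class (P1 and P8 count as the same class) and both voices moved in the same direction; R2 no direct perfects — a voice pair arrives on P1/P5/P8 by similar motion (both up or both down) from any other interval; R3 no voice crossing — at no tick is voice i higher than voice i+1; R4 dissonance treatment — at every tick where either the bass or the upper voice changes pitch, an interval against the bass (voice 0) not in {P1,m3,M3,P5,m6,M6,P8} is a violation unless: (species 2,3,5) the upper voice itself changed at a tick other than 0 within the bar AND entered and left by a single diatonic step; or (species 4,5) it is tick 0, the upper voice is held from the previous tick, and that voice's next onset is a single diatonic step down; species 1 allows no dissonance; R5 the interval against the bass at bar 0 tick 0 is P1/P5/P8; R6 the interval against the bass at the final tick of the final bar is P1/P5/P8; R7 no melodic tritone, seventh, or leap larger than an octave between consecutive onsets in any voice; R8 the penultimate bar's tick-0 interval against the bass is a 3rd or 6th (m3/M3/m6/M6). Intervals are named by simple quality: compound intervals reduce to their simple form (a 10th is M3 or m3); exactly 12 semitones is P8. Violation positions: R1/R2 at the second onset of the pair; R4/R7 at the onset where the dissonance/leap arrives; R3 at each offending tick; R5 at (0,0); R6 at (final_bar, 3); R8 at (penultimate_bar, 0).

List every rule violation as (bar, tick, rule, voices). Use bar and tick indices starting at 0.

(0, 2, R7, (1,))
(1, 0, R7, (1,))
(2, 0, R2, (0, 1))
(3, 0, R2, (0, 1))
(4, 2, R7, (1,))
(4, 3, R7, (1,))
(5, 0, R4, (0, 1))
(5, 1, R4, (0, 1))
(7, 1, R7, (1,))
(8, 1, R4, (0, 1))
(8, 3, R4, (0, 1))
(11, 0, R1, (0, 1))

bar 0: v0=D3 v1=D4 downbeat P8
bar 1: v0=C3 v1=E3 downbeat M3
bar 2: v0=E3 v1=E4 downbeat P8
bar 3: v0=C3 v1=G3 downbeat P5
bar 4: v0=D3 v1=B3 downbeat M6
bar 5: v0=B2 v1=C4 downbeat m2
bar 6: v0=C3 v1=E3 downbeat M3
bar 7: v0=D3 v1=B3 downbeat M6
bar 8: v0=B2 v1=D3 downbeat m3
bar 9: v0=A2 v1=C3 downbeat m3
bar 10: v0=E3 v1=C4 downbeat m6
bar 11: v0=D3 v1=D4 downbeat P8
  -> R7 @ bar 0 tick 2 v(1,): F3->B3 leap 6st
  -> R7 @ bar 1 tick 0 v(1,): D4->E3 leap 10st
  -> R2 @ bar 2 tick 0 v(0, 1): C3/A3 M6 -> E3/E4 P8 similar
  -> R2 @ bar 3 tick 0 v(0, 1): E3/C4 m6 -> C3/G3 P5 similar
  -> R7 @ bar 4 tick 2 v(1,): B3->F3 leap 6st
  -> R7 @ bar 4 tick 3 v(1,): F3->B3 leap 6st
  -> R4 @ bar 5 tick 0 v(0, 1): B2/C4 m2 untreated
  -> R4 @ bar 5 tick 1 v(0, 1): B2/E3 P4 untreated
  -> R7 @ bar 7 tick 1 v(1,): B3->F3 leap 6st
  -> R4 @ bar 8 tick 1 v(0, 1): B2/F3 TT untreated
  -> R4 @ bar 8 tick 3 v(0, 1): B2/F3 TT untreated
  -> R1 @ bar 11 tick 0 v(0, 1): E3/E4 P8 -> D3/D4 P8 similar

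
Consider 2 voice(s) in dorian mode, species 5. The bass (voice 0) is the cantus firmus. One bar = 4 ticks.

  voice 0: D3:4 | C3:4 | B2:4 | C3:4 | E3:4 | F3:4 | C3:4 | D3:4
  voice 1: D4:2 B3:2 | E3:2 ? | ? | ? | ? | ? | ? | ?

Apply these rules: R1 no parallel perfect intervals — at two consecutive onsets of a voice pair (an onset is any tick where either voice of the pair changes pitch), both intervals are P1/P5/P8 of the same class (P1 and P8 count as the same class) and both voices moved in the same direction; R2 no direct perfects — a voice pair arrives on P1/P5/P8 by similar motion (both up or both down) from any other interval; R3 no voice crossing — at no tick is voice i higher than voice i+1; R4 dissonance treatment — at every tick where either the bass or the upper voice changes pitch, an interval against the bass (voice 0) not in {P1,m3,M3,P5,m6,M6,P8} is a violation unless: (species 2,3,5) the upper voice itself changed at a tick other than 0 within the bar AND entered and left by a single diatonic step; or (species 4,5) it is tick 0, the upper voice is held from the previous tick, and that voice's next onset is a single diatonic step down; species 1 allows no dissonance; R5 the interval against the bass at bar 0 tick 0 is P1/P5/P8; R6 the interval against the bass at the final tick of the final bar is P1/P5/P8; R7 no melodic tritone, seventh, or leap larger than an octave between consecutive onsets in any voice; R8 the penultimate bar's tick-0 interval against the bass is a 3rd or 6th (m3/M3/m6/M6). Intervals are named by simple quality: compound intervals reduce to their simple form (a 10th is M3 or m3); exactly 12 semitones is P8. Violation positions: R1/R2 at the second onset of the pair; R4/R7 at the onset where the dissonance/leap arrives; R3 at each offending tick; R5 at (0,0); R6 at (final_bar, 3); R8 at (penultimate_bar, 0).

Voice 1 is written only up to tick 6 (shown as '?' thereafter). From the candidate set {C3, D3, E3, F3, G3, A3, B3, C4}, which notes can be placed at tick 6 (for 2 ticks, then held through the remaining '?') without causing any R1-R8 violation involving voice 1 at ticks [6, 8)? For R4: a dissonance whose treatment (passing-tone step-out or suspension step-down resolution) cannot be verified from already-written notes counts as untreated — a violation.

{A3, C3, C4, E3, G3}

C3: legal
D3: violates R4
E3: legal
F3: violates R4
G3: legal
A3: legal
B3: violates R4
C4: legal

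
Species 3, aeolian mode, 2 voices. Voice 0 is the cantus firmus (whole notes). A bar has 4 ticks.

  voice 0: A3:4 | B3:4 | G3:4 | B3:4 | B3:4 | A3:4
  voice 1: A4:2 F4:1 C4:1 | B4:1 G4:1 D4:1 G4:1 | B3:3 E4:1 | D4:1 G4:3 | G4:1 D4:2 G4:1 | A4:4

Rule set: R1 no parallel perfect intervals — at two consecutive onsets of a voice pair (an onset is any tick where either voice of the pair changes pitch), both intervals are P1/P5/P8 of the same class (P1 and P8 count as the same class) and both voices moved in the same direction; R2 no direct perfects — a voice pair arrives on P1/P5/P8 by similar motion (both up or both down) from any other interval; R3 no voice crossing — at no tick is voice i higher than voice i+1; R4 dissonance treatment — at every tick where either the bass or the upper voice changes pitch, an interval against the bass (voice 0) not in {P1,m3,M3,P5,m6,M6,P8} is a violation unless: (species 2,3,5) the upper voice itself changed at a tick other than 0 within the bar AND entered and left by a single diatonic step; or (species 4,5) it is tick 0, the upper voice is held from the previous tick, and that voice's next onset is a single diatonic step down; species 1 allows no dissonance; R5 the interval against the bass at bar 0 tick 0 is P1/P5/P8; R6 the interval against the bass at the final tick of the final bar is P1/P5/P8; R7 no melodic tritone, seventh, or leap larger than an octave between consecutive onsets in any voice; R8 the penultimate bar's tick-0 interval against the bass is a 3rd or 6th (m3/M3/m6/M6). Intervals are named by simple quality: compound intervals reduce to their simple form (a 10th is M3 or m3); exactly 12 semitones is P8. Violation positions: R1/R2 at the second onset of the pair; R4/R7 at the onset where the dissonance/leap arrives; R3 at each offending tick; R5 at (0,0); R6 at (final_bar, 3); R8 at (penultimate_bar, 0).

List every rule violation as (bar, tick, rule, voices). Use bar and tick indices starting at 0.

(1, 0, R2, (0, 1))
(1, 0, R7, (1,))

bar 0: v0=A3 v1=A4 downbeat P8
bar 1: v0=B3 v1=B4 downbeat P8
bar 2: v0=G3 v1=B3 downbeat M3
bar 3: v0=B3 v1=D4 downbeat m3
bar 4: v0=B3 v1=G4 downbeat m6
bar 5: v0=A3 v1=A4 downbeat P8
  -> R2 @ bar 1 tick 0 v(0, 1): A3/C4 m3 -> B3/B4 P8 similar
  -> R7 @ bar 1 tick 0 v(1,): C4->B4 leap 11st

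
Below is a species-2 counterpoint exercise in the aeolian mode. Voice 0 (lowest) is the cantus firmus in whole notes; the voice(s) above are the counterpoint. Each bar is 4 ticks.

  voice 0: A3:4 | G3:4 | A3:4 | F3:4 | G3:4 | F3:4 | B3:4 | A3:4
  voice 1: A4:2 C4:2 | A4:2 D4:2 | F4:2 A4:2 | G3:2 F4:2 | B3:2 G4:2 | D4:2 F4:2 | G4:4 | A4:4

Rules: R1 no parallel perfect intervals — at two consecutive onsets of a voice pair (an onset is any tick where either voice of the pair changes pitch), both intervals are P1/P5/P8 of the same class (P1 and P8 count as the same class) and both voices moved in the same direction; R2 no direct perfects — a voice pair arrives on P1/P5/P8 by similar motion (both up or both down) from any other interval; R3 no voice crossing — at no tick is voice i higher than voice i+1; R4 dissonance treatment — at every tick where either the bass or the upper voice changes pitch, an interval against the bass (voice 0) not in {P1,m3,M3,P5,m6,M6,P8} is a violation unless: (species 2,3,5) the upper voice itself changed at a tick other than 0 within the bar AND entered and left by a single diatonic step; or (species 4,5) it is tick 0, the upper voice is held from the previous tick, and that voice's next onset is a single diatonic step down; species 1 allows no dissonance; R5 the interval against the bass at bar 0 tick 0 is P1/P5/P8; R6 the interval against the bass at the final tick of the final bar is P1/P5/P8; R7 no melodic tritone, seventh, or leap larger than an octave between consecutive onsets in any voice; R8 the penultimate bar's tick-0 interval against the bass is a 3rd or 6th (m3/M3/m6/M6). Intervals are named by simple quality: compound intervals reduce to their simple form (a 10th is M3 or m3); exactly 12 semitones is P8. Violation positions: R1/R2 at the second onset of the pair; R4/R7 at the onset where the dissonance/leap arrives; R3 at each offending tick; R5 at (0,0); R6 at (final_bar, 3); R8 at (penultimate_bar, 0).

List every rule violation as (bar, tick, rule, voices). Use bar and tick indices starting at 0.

(1, 0, R4, (0, 1))
(3, 0, R4, (0, 1))
(3, 0, R7, (1,))
(3, 2, R7, (1,))
(4, 0, R7, (1,))
(6, 0, R7, (0,))

bar 0: v0=A3 v1=A4 downbeat P8
bar 1: v0=G3 v1=A4 downbeat M2
bar 2: v0=A3 v1=F4 downbeat m6
bar 3: v0=F3 v1=G3 downbeat M2
bar 4: v0=G3 v1=B3 downbeat M3
bar 5: v0=F3 v1=D4 downbeat M6
bar 6: v0=B3 v1=G4 downbeat m6
bar 7: v0=A3 v1=A4 downbeat P8
  -> R4 @ bar 1 tick 0 v(0, 1): G3/A4 M2 untreated
  -> R4 @ bar 3 tick 0 v(0, 1): F3/G3 M2 untreated
  -> R7 @ bar 3 tick 0 v(1,): A4->G3 leap 14st
  -> R7 @ bar 3 tick 2 v(1,): G3->F4 leap 10st
  -> R7 @ bar 4 tick 0 v(1,): F4->B3 leap 6st
  -> R7 @ bar 6 tick 0 v(0,): F3->B3 leap 6st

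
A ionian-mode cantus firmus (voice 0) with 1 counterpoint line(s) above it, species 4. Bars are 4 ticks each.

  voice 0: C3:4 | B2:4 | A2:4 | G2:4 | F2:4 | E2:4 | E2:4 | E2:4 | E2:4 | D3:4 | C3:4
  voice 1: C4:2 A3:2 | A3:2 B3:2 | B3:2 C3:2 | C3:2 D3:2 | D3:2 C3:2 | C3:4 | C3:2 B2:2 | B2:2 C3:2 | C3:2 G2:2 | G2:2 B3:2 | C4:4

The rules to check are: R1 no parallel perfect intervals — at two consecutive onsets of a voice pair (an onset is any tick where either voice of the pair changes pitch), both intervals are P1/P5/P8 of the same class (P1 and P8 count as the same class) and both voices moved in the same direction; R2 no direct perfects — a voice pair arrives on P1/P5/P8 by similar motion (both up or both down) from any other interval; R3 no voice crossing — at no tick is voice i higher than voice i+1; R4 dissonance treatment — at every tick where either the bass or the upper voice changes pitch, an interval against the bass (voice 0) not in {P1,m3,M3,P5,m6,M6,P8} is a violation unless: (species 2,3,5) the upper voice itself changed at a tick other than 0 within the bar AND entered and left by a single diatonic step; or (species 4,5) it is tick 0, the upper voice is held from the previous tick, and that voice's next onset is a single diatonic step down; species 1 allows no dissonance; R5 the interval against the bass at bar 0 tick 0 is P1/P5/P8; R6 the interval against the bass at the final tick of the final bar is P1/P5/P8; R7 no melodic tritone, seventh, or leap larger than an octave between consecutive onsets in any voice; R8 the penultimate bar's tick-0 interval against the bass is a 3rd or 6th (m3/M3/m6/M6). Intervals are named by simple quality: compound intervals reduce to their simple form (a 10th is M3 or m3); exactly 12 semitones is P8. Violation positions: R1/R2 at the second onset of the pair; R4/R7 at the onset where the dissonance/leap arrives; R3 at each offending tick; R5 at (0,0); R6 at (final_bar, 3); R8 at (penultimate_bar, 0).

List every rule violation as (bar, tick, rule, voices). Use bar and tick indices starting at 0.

bar 0: v0=C3 v1=C4 downbeat P8
bar 1: v0=B2 v1=A3 downbeat m7
bar 2: v0=A2 v1=B3 downbeat M2
bar 3: v0=G2 v1=C3 downbeat P4
bar 4: v0=F2 v1=D3 downbeat M6
bar 5: v0=E2 v1=C3 downbeat m6
bar 6: v0=E2 v1=C3 downbeat m6
bar 7: v0=E2 v1=B2 downbeat P5
bar 8: v0=E2 v1=C3 downbeat m6
bar 9: v0=D3 v1=G2 downbeat P5
bar 10: v0=C3 v1=C4 downbeat P8
  -> R4 @ bar 1 tick 0 v(0, 1): B2/A3 m7 untreated
  -> R4 @ bar 2 tick 0 v(0, 1): A2/B3 M2 untreated
  -> R7 @ bar 2 tick 2 v(1,): B3->C3 leap 11st
  -> R4 @ bar 3 tick 0 v(0, 1): G2/C3 P4 untreated
  -> R3 @ bar 9 tick 0 v(0, 1): D3 above G2
  -> R7 @ bar 9 tick 0 v(0,): E2->D3 leap 10st
  -> R8 @ bar 9 tick 0 v(0, 1): penult P5 not 3rd/6th
  -> R3 @ bar 9 tick 1 v(0, 1): D3 above G2
  -> R7 @ bar 9 tick 2 v(1,): G2->B3 leap 16st

(1, 0, R4, (0, 1))
(2, 0, R4, (0, 1))
(2, 2, R7, (1,))
(3, 0, R4, (0, 1))
(9, 0, R3, (0, 1))
(9, 0, R7, (0,))
(9, 0, R8, (0, 1))
(9, 1, R3, (0, 1))
(9, 2, R7, (1,))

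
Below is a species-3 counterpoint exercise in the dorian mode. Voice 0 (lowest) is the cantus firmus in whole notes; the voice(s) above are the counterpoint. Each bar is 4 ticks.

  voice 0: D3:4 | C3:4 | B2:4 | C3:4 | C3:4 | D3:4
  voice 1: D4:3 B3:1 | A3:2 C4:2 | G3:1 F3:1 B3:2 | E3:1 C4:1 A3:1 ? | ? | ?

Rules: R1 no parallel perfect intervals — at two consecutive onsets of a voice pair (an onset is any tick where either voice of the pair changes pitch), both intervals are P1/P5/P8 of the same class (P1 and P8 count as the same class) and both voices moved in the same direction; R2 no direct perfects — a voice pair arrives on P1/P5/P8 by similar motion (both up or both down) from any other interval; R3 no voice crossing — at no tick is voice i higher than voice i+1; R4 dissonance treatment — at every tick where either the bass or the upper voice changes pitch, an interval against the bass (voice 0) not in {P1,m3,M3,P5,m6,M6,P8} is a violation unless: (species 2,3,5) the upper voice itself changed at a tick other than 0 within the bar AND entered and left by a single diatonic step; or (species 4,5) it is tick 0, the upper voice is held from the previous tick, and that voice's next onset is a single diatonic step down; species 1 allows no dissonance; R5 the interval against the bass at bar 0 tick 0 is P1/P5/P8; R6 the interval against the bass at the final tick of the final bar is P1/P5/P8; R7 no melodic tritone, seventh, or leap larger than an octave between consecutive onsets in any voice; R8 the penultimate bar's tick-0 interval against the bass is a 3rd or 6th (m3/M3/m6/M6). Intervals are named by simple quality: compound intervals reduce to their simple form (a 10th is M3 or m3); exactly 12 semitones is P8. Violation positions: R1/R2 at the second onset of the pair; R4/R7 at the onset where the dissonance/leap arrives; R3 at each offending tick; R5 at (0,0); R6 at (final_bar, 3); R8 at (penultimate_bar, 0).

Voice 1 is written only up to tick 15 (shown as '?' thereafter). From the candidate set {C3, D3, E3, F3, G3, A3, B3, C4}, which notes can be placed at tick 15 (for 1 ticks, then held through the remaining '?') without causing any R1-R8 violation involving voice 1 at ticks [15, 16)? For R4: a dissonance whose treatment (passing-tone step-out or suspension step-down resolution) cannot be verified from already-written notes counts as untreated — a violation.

{A3, C3, C4, E3, G3}

C3: legal
D3: violates R4
E3: legal
F3: violates R4
G3: legal
A3: legal
B3: violates R4
C4: legal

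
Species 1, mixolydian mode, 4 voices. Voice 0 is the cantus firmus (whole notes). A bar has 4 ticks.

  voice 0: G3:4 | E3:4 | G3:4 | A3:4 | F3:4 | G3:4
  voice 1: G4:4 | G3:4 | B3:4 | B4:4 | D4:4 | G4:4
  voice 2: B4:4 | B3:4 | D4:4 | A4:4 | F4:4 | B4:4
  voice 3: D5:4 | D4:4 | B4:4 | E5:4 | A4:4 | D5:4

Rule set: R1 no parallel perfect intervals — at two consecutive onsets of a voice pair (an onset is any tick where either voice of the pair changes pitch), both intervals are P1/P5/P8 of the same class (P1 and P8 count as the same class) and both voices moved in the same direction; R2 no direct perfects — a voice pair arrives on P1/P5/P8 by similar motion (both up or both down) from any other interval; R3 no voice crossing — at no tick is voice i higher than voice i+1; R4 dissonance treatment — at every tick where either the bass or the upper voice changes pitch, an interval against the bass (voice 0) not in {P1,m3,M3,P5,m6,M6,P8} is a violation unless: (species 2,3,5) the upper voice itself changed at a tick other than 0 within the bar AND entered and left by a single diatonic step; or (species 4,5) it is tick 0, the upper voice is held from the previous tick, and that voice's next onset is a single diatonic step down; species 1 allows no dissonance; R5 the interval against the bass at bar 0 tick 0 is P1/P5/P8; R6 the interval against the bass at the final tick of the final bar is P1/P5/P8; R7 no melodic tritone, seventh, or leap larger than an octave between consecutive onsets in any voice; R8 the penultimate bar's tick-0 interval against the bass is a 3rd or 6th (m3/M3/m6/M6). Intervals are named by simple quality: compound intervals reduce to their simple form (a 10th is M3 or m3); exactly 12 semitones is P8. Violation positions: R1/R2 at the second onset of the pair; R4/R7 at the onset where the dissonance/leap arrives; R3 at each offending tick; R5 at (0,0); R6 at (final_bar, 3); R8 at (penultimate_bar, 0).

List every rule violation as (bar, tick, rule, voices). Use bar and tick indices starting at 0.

(0, 0, R5, (0, 2))
(1, 0, R1, (1, 3))
(1, 0, R2, (0, 2))
(1, 0, R4, (0, 3))
(2, 0, R1, (0, 2))
(2, 0, R2, (1, 3))
(3, 0, R2, (0, 2))
(3, 0, R2, (0, 3))
(3, 0, R2, (2, 3))
(3, 0, R3, (1, 2))
(3, 0, R4, (0, 1))
(3, 1, R3, (1, 2))
(3, 2, R3, (1, 2))
(3, 3, R3, (1, 2))
(4, 0, R1, (0, 2))
(4, 0, R2, (1, 3))
(4, 0, R8, (0, 2))
(5, 0, R1, (1, 3))
(5, 0, R2, (0, 1))
(5, 0, R2, (0, 3))
(5, 0, R7, (2,))
(5, 3, R6, (0, 2))

bar 0: v0=G3 v1=G4 v2=B4 v3=D5 downbeat P5
bar 1: v0=E3 v1=G3 v2=B3 v3=D4 downbeat m7
bar 2: v0=G3 v1=B3 v2=D4 v3=B4 downbeat M3
bar 3: v0=A3 v1=B4 v2=A4 v3=E5 downbeat P5
bar 4: v0=F3 v1=D4 v2=F4 v3=A4 downbeat M3
bar 5: v0=G3 v1=G4 v2=B4 v3=D5 downbeat P5
  -> R5 @ bar 0 tick 0 v(0, 2): opens on M3
  -> R1 @ bar 1 tick 0 v(1, 3): G4/D5 P5 -> G3/D4 P5 similar
  -> R2 @ bar 1 tick 0 v(0, 2): G3/B4 M3 -> E3/B3 P5 similar
  -> R4 @ bar 1 tick 0 v(0, 3): E3/D4 m7 untreated
  -> R1 @ bar 2 tick 0 v(0, 2): E3/B3 P5 -> G3/D4 P5 similar
  -> R2 @ bar 2 tick 0 v(1, 3): G3/D4 P5 -> B3/B4 P8 similar
  -> R2 @ bar 3 tick 0 v(0, 2): G3/D4 P5 -> A3/A4 P8 similar
  -> R2 @ bar 3 tick 0 v(0, 3): G3/B4 M3 -> A3/E5 P5 similar
  -> R2 @ bar 3 tick 0 v(2, 3): D4/B4 M6 -> A4/E5 P5 similar
  -> R3 @ bar 3 tick 0 v(1, 2): B4 above A4
  -> R4 @ bar 3 tick 0 v(0, 1): A3/B4 M2 untreated
  -> R3 @ bar 3 tick 1 v(1, 2): B4 above A4
  -> R3 @ bar 3 tick 2 v(1, 2): B4 above A4
  -> R3 @ bar 3 tick 3 v(1, 2): B4 above A4
  -> R1 @ bar 4 tick 0 v(0, 2): A3/A4 P8 -> F3/F4 P8 similar
  -> R2 @ bar 4 tick 0 v(1, 3): B4/E5 P4 -> D4/A4 P5 similar
  -> R8 @ bar 4 tick 0 v(0, 2): penult P8 not 3rd/6th
  -> R1 @ bar 5 tick 0 v(1, 3): D4/A4 P5 -> G4/D5 P5 similar
  -> R2 @ bar 5 tick 0 v(0, 1): F3/D4 M6 -> G3/G4 P8 similar
  -> R2 @ bar 5 tick 0 v(0, 3): F3/A4 M3 -> G3/D5 P5 similar
  -> R7 @ bar 5 tick 0 v(2,): F4->B4 leap 6st
  -> R6 @ bar 5 tick 3 v(0, 2): closes on M3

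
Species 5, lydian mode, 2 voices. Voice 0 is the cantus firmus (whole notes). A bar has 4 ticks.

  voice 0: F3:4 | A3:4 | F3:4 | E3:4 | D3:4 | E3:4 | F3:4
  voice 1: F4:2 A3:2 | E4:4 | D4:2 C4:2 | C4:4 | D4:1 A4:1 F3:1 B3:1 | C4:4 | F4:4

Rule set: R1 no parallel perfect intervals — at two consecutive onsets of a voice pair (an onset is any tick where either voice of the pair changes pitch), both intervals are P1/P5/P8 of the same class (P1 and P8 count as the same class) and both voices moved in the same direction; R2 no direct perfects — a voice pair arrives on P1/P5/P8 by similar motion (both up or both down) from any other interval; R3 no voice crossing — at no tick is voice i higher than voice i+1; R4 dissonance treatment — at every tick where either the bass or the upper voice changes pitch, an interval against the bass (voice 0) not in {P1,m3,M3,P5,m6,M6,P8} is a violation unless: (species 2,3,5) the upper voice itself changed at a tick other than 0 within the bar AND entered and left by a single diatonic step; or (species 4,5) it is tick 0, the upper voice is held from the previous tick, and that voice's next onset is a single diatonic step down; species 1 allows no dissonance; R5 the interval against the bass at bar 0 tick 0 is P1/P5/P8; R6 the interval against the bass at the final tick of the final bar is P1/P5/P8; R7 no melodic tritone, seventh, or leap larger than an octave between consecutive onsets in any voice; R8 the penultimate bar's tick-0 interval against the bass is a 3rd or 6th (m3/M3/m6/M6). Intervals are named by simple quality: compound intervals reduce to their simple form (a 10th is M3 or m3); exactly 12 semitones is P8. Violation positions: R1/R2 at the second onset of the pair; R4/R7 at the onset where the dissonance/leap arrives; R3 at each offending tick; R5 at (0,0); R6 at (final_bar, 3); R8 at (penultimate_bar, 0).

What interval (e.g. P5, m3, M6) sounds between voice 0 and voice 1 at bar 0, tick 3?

M3

voice 0=F3 voice 1=A3 -> M3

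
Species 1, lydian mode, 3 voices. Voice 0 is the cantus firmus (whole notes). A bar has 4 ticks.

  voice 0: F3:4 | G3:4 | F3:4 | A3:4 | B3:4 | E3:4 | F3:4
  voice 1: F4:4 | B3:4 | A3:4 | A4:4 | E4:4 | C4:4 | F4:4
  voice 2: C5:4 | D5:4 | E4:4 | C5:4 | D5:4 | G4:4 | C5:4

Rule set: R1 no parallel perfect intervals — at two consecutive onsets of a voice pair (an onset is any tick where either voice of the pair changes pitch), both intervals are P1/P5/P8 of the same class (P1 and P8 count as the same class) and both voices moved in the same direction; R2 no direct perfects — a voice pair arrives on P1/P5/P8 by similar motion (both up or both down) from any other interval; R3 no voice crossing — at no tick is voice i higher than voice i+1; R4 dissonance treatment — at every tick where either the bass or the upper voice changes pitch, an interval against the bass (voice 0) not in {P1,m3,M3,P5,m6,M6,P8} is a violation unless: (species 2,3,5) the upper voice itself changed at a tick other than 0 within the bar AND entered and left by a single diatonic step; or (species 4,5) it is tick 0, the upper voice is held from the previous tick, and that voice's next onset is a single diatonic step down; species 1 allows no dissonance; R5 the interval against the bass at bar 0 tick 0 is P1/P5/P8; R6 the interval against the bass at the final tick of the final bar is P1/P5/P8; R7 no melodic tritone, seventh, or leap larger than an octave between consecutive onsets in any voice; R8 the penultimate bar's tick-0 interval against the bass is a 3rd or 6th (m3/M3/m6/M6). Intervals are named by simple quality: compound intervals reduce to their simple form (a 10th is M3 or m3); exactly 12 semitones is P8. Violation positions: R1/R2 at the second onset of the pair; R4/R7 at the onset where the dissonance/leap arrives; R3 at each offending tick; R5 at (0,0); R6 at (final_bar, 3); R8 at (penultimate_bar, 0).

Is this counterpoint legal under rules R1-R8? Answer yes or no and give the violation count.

No (11 violations)

bar 0: v0=F3 v1=F4 v2=C5 (P5)
bar 1: v0=G3 v1=B3 v2=D5 (P5)
bar 2: v0=F3 v1=A3 v2=E4 (M7)
bar 3: v0=A3 v1=A4 v2=C5 (m3)
bar 4: v0=B3 v1=E4 v2=D5 (m3)
bar 5: v0=E3 v1=C4 v2=G4 (m3)
bar 6: v0=F3 v1=F4 v2=C5 (P5)
  R1 @ bar1.0: F3/C5 P5 -> G3/D5 P5 similar
  R7 @ bar1.0: F4->B3 leap 6st
  R2 @ bar2.0: B3/D5 m3 -> A3/E4 P5 similar
  R4 @ bar2.0: F3/E4 M7 untreated
  R7 @ bar2.0: D5->E4 leap 10st
  R2 @ bar3.0: F3/A3 M3 -> A3/A4 P8 similar
  R4 @ bar4.0: B3/E4 P4 untreated
  R2 @ bar5.0: E4/D5 m7 -> C4/G4 P5 similar
  R1 @ bar6.0: C4/G4 P5 -> F4/C5 P5 similar
  R2 @ bar6.0: E3/C4 m6 -> F3/F4 P8 similar
  R2 @ bar6.0: E3/G4 m3 -> F3/C5 P5 similar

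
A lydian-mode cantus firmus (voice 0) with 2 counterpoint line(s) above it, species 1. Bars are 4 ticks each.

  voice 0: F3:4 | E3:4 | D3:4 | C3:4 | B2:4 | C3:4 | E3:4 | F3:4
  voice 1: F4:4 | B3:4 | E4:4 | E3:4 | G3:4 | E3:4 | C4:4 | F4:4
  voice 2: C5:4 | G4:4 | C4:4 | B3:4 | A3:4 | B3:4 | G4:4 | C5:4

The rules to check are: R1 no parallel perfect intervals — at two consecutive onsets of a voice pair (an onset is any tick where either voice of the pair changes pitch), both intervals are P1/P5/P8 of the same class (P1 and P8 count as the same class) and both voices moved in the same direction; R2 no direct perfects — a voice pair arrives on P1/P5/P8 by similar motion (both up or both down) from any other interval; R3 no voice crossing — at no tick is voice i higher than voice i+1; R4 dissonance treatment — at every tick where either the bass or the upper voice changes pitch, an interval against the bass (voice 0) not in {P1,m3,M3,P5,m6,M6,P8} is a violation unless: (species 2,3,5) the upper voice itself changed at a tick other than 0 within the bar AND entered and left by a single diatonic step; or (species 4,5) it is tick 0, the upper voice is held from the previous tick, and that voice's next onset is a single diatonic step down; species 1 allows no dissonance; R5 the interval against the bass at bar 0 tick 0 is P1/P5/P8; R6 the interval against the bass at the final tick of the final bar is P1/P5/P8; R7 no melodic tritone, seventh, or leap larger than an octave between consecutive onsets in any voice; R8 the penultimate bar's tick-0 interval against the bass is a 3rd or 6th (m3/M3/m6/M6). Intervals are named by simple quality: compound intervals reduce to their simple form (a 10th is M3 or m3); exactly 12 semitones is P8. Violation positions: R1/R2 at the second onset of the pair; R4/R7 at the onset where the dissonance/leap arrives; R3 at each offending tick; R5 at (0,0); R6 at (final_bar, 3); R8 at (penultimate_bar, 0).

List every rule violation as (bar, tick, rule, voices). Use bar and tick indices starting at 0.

(1, 0, R2, (0, 1))
(1, 0, R7, (1,))
(2, 0, R3, (1, 2))
(2, 0, R4, (0, 1))
(2, 0, R4, (0, 2))
(2, 1, R3, (1, 2))
(2, 2, R3, (1, 2))
(2, 3, R3, (1, 2))
(3, 0, R2, (1, 2))
(3, 0, R4, (0, 2))
(4, 0, R4, (0, 2))
(5, 0, R4, (0, 2))
(6, 0, R1, (1, 2))
(7, 0, R1, (1, 2))
(7, 0, R2, (0, 1))
(7, 0, R2, (0, 2))

bar 0: v0=F3 v1=F4 v2=C5 downbeat P5
bar 1: v0=E3 v1=B3 v2=G4 downbeat m3
bar 2: v0=D3 v1=E4 v2=C4 downbeat m7
bar 3: v0=C3 v1=E3 v2=B3 downbeat M7
bar 4: v0=B2 v1=G3 v2=A3 downbeat m7
bar 5: v0=C3 v1=E3 v2=B3 downbeat M7
bar 6: v0=E3 v1=C4 v2=G4 downbeat m3
bar 7: v0=F3 v1=F4 v2=C5 downbeat P5
  -> R2 @ bar 1 tick 0 v(0, 1): F3/F4 P8 -> E3/B3 P5 similar
  -> R7 @ bar 1 tick 0 v(1,): F4->B3 leap 6st
  -> R3 @ bar 2 tick 0 v(1, 2): E4 above C4
  -> R4 @ bar 2 tick 0 v(0, 1): D3/E4 M2 untreated
  -> R4 @ bar 2 tick 0 v(0, 2): D3/C4 m7 untreated
  -> R3 @ bar 2 tick 1 v(1, 2): E4 above C4
  -> R3 @ bar 2 tick 2 v(1, 2): E4 above C4
  -> R3 @ bar 2 tick 3 v(1, 2): E4 above C4
  -> R2 @ bar 3 tick 0 v(1, 2): E4/C4 M3 -> E3/B3 P5 similar
  -> R4 @ bar 3 tick 0 v(0, 2): C3/B3 M7 untreated
  -> R4 @ bar 4 tick 0 v(0, 2): B2/A3 m7 untreated
  -> R4 @ bar 5 tick 0 v(0, 2): C3/B3 M7 untreated
  -> R1 @ bar 6 tick 0 v(1, 2): E3/B3 P5 -> C4/G4 P5 similar
  -> R1 @ bar 7 tick 0 v(1, 2): C4/G4 P5 -> F4/C5 P5 similar
  -> R2 @ bar 7 tick 0 v(0, 1): E3/C4 m6 -> F3/F4 P8 similar
  -> R2 @ bar 7 tick 0 v(0, 2): E3/G4 m3 -> F3/C5 P5 similar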